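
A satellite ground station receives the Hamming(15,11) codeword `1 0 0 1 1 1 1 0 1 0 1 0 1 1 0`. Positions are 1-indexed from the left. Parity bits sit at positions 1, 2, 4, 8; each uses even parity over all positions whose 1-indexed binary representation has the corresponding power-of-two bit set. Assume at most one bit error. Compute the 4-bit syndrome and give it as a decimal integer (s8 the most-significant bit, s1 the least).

0

s1: b1⊕b3⊕b5⊕b7⊕b9⊕b11⊕b13⊕b15 = 1⊕0⊕1⊕1⊕1⊕1⊕1⊕0 = 0
s2: b2⊕b3⊕b6⊕b7⊕b10⊕b11⊕b14⊕b15 = 0⊕0⊕1⊕1⊕0⊕1⊕1⊕0 = 0
s4: b4⊕b5⊕b6⊕b7⊕b12⊕b13⊕b14⊕b15 = 1⊕1⊕1⊕1⊕0⊕1⊕1⊕0 = 0
s8: b8⊕b9⊕b10⊕b11⊕b12⊕b13⊕b14⊕b15 = 0⊕1⊕0⊕1⊕0⊕1⊕1⊕0 = 0
Syndrome (s8...s1) = 0000 → position 0 (no error).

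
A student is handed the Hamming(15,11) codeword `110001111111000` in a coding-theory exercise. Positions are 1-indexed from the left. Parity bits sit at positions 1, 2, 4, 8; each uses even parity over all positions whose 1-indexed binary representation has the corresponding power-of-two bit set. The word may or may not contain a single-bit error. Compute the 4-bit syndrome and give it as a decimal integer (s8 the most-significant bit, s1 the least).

14

s1: b1⊕b3⊕b5⊕b7⊕b9⊕b11⊕b13⊕b15 = 1⊕0⊕0⊕1⊕1⊕1⊕0⊕0 = 0
s2: b2⊕b3⊕b6⊕b7⊕b10⊕b11⊕b14⊕b15 = 1⊕0⊕1⊕1⊕1⊕1⊕0⊕0 = 1
s4: b4⊕b5⊕b6⊕b7⊕b12⊕b13⊕b14⊕b15 = 0⊕0⊕1⊕1⊕1⊕0⊕0⊕0 = 1
s8: b8⊕b9⊕b10⊕b11⊕b12⊕b13⊕b14⊕b15 = 1⊕1⊕1⊕1⊕1⊕0⊕0⊕0 = 1
Syndrome (s8...s1) = 1110 → position 14.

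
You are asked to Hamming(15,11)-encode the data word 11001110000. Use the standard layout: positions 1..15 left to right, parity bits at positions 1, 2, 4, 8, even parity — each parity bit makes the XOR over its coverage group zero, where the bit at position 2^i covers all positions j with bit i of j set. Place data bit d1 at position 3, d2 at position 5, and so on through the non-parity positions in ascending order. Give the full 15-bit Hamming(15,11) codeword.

Place data bits at non-power-of-two positions: b3=1, b5=1, b6=0, b7=0, b9=1, b10=1, b11=1, b12=0, b13=0, b14=0, b15=0.
p1 = XOR of data positions {3,5,7,9,11,13,15} = 1⊕1⊕0⊕1⊕1⊕0⊕0 = 0
p2 = XOR of data positions {3,6,7,10,11,14,15} = 1⊕0⊕0⊕1⊕1⊕0⊕0 = 1
p4 = XOR of data positions {5,6,7,12,13,14,15} = 1⊕0⊕0⊕0⊕0⊕0⊕0 = 1
p8 = XOR of data positions {9,10,11,12,13,14,15} = 1⊕1⊕1⊕0⊕0⊕0⊕0 = 1
Codeword b1..b15 = 011110011110000

011110011110000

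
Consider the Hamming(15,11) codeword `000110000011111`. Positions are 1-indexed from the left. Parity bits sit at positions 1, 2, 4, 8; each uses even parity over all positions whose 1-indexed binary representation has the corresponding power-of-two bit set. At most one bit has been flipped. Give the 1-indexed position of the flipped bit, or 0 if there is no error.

10

s1: b1⊕b3⊕b5⊕b7⊕b9⊕b11⊕b13⊕b15 = 0⊕0⊕1⊕0⊕0⊕1⊕1⊕1 = 0
s2: b2⊕b3⊕b6⊕b7⊕b10⊕b11⊕b14⊕b15 = 0⊕0⊕0⊕0⊕0⊕1⊕1⊕1 = 1
s4: b4⊕b5⊕b6⊕b7⊕b12⊕b13⊕b14⊕b15 = 1⊕1⊕0⊕0⊕1⊕1⊕1⊕1 = 0
s8: b8⊕b9⊕b10⊕b11⊕b12⊕b13⊕b14⊕b15 = 0⊕0⊕0⊕1⊕1⊕1⊕1⊕1 = 1
Syndrome (s8...s1) = 1010 → position 10.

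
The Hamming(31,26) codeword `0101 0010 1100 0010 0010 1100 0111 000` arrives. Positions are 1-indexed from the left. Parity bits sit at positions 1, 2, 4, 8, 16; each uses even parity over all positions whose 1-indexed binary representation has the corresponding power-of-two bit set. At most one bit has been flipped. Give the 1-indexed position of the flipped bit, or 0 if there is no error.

0

s1: b1⊕b3⊕b5⊕b7⊕b9⊕b11⊕b13⊕b15⊕b17⊕b19⊕b21⊕b23⊕b25⊕b27⊕b29⊕b31 = 0⊕0⊕0⊕1⊕1⊕0⊕0⊕1⊕0⊕1⊕1⊕0⊕0⊕1⊕0⊕0 = 0
s2: b2⊕b3⊕b6⊕b7⊕b10⊕b11⊕b14⊕b15⊕b18⊕b19⊕b22⊕b23⊕b26⊕b27⊕b30⊕b31 = 1⊕0⊕0⊕1⊕1⊕0⊕0⊕1⊕0⊕1⊕1⊕0⊕1⊕1⊕0⊕0 = 0
s4: b4⊕b5⊕b6⊕b7⊕b12⊕b13⊕b14⊕b15⊕b20⊕b21⊕b22⊕b23⊕b28⊕b29⊕b30⊕b31 = 1⊕0⊕0⊕1⊕0⊕0⊕0⊕1⊕0⊕1⊕1⊕0⊕1⊕0⊕0⊕0 = 0
s8: b8⊕b9⊕b10⊕b11⊕b12⊕b13⊕b14⊕b15⊕b24⊕b25⊕b26⊕b27⊕b28⊕b29⊕b30⊕b31 = 0⊕1⊕1⊕0⊕0⊕0⊕0⊕1⊕0⊕0⊕1⊕1⊕1⊕0⊕0⊕0 = 0
s16: b16⊕b17⊕b18⊕b19⊕b20⊕b21⊕b22⊕b23⊕b24⊕b25⊕b26⊕b27⊕b28⊕b29⊕b30⊕b31 = 0⊕0⊕0⊕1⊕0⊕1⊕1⊕0⊕0⊕0⊕1⊕1⊕1⊕0⊕0⊕0 = 0
Syndrome (s16...s1) = 00000 → position 0 (no error).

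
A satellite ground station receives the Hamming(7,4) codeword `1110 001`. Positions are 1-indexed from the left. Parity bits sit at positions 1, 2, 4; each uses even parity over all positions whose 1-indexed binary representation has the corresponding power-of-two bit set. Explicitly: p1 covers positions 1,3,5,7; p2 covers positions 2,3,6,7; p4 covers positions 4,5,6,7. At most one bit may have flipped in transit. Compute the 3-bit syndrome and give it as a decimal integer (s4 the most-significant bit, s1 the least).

7

s1: b1⊕b3⊕b5⊕b7 = 1⊕1⊕0⊕1 = 1
s2: b2⊕b3⊕b6⊕b7 = 1⊕1⊕0⊕1 = 1
s4: b4⊕b5⊕b6⊕b7 = 0⊕0⊕0⊕1 = 1
Syndrome (s4...s1) = 111 → position 7.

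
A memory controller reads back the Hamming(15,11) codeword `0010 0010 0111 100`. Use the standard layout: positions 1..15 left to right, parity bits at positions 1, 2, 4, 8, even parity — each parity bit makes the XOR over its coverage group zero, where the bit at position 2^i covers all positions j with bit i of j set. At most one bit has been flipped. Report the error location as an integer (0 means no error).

s1: b1⊕b3⊕b5⊕b7⊕b9⊕b11⊕b13⊕b15 = 0⊕1⊕0⊕1⊕0⊕1⊕1⊕0 = 0
s2: b2⊕b3⊕b6⊕b7⊕b10⊕b11⊕b14⊕b15 = 0⊕1⊕0⊕1⊕1⊕1⊕0⊕0 = 0
s4: b4⊕b5⊕b6⊕b7⊕b12⊕b13⊕b14⊕b15 = 0⊕0⊕0⊕1⊕1⊕1⊕0⊕0 = 1
s8: b8⊕b9⊕b10⊕b11⊕b12⊕b13⊕b14⊕b15 = 0⊕0⊕1⊕1⊕1⊕1⊕0⊕0 = 0
Syndrome (s8...s1) = 0100 → position 4.

4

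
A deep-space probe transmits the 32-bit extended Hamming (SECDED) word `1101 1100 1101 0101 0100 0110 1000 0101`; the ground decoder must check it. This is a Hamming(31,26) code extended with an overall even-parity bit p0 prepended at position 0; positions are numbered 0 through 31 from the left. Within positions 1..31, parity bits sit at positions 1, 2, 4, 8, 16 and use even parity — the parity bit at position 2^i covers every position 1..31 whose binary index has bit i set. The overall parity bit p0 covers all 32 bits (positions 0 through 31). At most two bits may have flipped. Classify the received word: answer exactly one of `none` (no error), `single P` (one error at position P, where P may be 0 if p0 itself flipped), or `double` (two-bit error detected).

double

s1: b1⊕b3⊕b5⊕b7⊕b9⊕b11⊕b13⊕b15⊕b17⊕b19⊕b21⊕b23⊕b25⊕b27⊕b29⊕b31 = 1⊕1⊕1⊕0⊕1⊕1⊕1⊕1⊕1⊕0⊕1⊕0⊕0⊕0⊕1⊕1 = 1
s2: b2⊕b3⊕b6⊕b7⊕b10⊕b11⊕b14⊕b15⊕b18⊕b19⊕b22⊕b23⊕b26⊕b27⊕b30⊕b31 = 0⊕1⊕0⊕0⊕0⊕1⊕0⊕1⊕0⊕0⊕1⊕0⊕0⊕0⊕0⊕1 = 1
s4: b4⊕b5⊕b6⊕b7⊕b12⊕b13⊕b14⊕b15⊕b20⊕b21⊕b22⊕b23⊕b28⊕b29⊕b30⊕b31 = 1⊕1⊕0⊕0⊕0⊕1⊕0⊕1⊕0⊕1⊕1⊕0⊕0⊕1⊕0⊕1 = 0
s8: b8⊕b9⊕b10⊕b11⊕b12⊕b13⊕b14⊕b15⊕b24⊕b25⊕b26⊕b27⊕b28⊕b29⊕b30⊕b31 = 1⊕1⊕0⊕1⊕0⊕1⊕0⊕1⊕1⊕0⊕0⊕0⊕0⊕1⊕0⊕1 = 0
s16: b16⊕b17⊕b18⊕b19⊕b20⊕b21⊕b22⊕b23⊕b24⊕b25⊕b26⊕b27⊕b28⊕b29⊕b30⊕b31 = 0⊕1⊕0⊕0⊕0⊕1⊕1⊕0⊕1⊕0⊕0⊕0⊕0⊕1⊕0⊕1 = 0
Syndrome (s16...s1) = 00011 → position 3.
Overall parity (XOR of all 32 bits, including p0): 1⊕1⊕0⊕1⊕1⊕1⊕0⊕0⊕1⊕1⊕0⊕1⊕0⊕1⊕0⊕1⊕0⊕1⊕0⊕0⊕0⊕1⊕1⊕0⊕1⊕0⊕0⊕0⊕0⊕1⊕0⊕1 = 0
Overall=0, syndrome position=3 → double-bit error detected (uncorrectable).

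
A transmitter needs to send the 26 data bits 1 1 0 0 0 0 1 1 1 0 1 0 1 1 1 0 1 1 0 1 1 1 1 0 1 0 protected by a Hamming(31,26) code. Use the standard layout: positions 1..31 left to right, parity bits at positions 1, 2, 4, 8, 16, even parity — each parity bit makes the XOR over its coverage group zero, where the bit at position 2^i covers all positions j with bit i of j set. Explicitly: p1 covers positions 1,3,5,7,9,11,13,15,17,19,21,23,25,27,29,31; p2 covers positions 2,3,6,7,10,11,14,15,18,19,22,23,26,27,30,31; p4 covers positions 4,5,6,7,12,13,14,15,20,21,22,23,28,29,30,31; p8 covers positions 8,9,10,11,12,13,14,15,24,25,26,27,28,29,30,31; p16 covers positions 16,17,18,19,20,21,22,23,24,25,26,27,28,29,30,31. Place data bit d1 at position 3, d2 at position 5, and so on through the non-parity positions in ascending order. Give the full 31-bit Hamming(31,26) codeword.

Place data bits at non-power-of-two positions: b3=1, b5=1, b6=0, b7=0, b9=0, b10=0, b11=1, b12=1, b13=1, b14=0, b15=1, b17=0, b18=1, b19=1, b20=1, b21=0, b22=1, b23=1, b24=0, b25=1, b26=1, b27=1, b28=1, b29=0, b30=1, b31=0.
p1 = XOR of data positions {3,5,7,9,11,13,15,17,19,21,23,25,27,29,31} = 1⊕1⊕0⊕0⊕1⊕1⊕1⊕0⊕1⊕0⊕1⊕1⊕1⊕0⊕0 = 1
p2 = XOR of data positions {3,6,7,10,11,14,15,18,19,22,23,26,27,30,31} = 1⊕0⊕0⊕0⊕1⊕0⊕1⊕1⊕1⊕1⊕1⊕1⊕1⊕1⊕0 = 0
p4 = XOR of data positions {5,6,7,12,13,14,15,20,21,22,23,28,29,30,31} = 1⊕0⊕0⊕1⊕1⊕0⊕1⊕1⊕0⊕1⊕1⊕1⊕0⊕1⊕0 = 1
p8 = XOR of data positions {9,10,11,12,13,14,15,24,25,26,27,28,29,30,31} = 0⊕0⊕1⊕1⊕1⊕0⊕1⊕0⊕1⊕1⊕1⊕1⊕0⊕1⊕0 = 1
p16 = XOR of data positions {17,18,19,20,21,22,23,24,25,26,27,28,29,30,31} = 0⊕1⊕1⊕1⊕0⊕1⊕1⊕0⊕1⊕1⊕1⊕1⊕0⊕1⊕0 = 0
Codeword b1..b31 = 1011100100111010011101101111010

1011100100111010011101101111010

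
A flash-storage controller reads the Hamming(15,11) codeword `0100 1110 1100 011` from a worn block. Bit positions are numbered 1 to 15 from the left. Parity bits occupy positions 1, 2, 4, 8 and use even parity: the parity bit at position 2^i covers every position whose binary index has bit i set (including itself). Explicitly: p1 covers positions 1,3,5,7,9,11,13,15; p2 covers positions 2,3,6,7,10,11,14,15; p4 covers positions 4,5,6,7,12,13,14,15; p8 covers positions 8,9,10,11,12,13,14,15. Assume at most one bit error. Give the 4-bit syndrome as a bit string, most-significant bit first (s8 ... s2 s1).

s1: b1⊕b3⊕b5⊕b7⊕b9⊕b11⊕b13⊕b15 = 0⊕0⊕1⊕1⊕1⊕0⊕0⊕1 = 0
s2: b2⊕b3⊕b6⊕b7⊕b10⊕b11⊕b14⊕b15 = 1⊕0⊕1⊕1⊕1⊕0⊕1⊕1 = 0
s4: b4⊕b5⊕b6⊕b7⊕b12⊕b13⊕b14⊕b15 = 0⊕1⊕1⊕1⊕0⊕0⊕1⊕1 = 1
s8: b8⊕b9⊕b10⊕b11⊕b12⊕b13⊕b14⊕b15 = 0⊕1⊕1⊕0⊕0⊕0⊕1⊕1 = 0
Syndrome (s8...s1) = 0100 → position 4.

0100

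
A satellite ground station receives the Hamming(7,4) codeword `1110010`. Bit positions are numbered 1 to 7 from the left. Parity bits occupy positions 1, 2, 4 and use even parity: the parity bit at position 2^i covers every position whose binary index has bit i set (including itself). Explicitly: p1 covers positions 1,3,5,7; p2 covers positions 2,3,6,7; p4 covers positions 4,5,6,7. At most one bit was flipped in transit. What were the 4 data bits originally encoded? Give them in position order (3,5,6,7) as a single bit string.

1000

s1: b1⊕b3⊕b5⊕b7 = 1⊕1⊕0⊕0 = 0
s2: b2⊕b3⊕b6⊕b7 = 1⊕1⊕1⊕0 = 1
s4: b4⊕b5⊕b6⊕b7 = 0⊕0⊕1⊕0 = 1
Syndrome (s4...s1) = 110 → position 6.
Flip bit 6: corrected codeword = 1110000
Data bits at positions 3,5,6,7: 1000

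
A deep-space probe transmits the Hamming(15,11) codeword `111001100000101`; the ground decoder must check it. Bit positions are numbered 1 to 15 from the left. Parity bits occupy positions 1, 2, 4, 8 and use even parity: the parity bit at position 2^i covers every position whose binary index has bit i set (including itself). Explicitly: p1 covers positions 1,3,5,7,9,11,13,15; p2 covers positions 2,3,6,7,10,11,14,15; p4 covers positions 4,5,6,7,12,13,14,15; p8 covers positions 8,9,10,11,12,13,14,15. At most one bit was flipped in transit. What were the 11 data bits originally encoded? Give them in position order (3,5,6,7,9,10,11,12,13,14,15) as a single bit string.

s1: b1⊕b3⊕b5⊕b7⊕b9⊕b11⊕b13⊕b15 = 1⊕1⊕0⊕1⊕0⊕0⊕1⊕1 = 1
s2: b2⊕b3⊕b6⊕b7⊕b10⊕b11⊕b14⊕b15 = 1⊕1⊕1⊕1⊕0⊕0⊕0⊕1 = 1
s4: b4⊕b5⊕b6⊕b7⊕b12⊕b13⊕b14⊕b15 = 0⊕0⊕1⊕1⊕0⊕1⊕0⊕1 = 0
s8: b8⊕b9⊕b10⊕b11⊕b12⊕b13⊕b14⊕b15 = 0⊕0⊕0⊕0⊕0⊕1⊕0⊕1 = 0
Syndrome (s8...s1) = 0011 → position 3.
Flip bit 3: corrected codeword = 110001100000101
Data bits at positions 3,5,6,7,9,10,11,12,13,14,15: 00110000101

00110000101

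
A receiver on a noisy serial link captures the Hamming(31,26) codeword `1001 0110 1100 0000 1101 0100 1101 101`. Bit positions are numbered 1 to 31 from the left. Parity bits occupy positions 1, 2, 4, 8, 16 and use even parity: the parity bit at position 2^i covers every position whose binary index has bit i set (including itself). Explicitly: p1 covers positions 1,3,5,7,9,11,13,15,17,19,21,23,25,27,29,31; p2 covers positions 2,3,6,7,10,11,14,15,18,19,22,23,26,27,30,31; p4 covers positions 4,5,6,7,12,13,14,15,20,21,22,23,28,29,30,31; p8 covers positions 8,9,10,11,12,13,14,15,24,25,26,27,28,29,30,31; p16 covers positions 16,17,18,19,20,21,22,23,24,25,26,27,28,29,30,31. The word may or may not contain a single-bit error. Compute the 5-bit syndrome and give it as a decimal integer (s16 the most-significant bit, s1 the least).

27

s1: b1⊕b3⊕b5⊕b7⊕b9⊕b11⊕b13⊕b15⊕b17⊕b19⊕b21⊕b23⊕b25⊕b27⊕b29⊕b31 = 1⊕0⊕0⊕1⊕1⊕0⊕0⊕0⊕1⊕0⊕0⊕0⊕1⊕0⊕1⊕1 = 1
s2: b2⊕b3⊕b6⊕b7⊕b10⊕b11⊕b14⊕b15⊕b18⊕b19⊕b22⊕b23⊕b26⊕b27⊕b30⊕b31 = 0⊕0⊕1⊕1⊕1⊕0⊕0⊕0⊕1⊕0⊕1⊕0⊕1⊕0⊕0⊕1 = 1
s4: b4⊕b5⊕b6⊕b7⊕b12⊕b13⊕b14⊕b15⊕b20⊕b21⊕b22⊕b23⊕b28⊕b29⊕b30⊕b31 = 1⊕0⊕1⊕1⊕0⊕0⊕0⊕0⊕1⊕0⊕1⊕0⊕1⊕1⊕0⊕1 = 0
s8: b8⊕b9⊕b10⊕b11⊕b12⊕b13⊕b14⊕b15⊕b24⊕b25⊕b26⊕b27⊕b28⊕b29⊕b30⊕b31 = 0⊕1⊕1⊕0⊕0⊕0⊕0⊕0⊕0⊕1⊕1⊕0⊕1⊕1⊕0⊕1 = 1
s16: b16⊕b17⊕b18⊕b19⊕b20⊕b21⊕b22⊕b23⊕b24⊕b25⊕b26⊕b27⊕b28⊕b29⊕b30⊕b31 = 0⊕1⊕1⊕0⊕1⊕0⊕1⊕0⊕0⊕1⊕1⊕0⊕1⊕1⊕0⊕1 = 1
Syndrome (s16...s1) = 11011 → position 27.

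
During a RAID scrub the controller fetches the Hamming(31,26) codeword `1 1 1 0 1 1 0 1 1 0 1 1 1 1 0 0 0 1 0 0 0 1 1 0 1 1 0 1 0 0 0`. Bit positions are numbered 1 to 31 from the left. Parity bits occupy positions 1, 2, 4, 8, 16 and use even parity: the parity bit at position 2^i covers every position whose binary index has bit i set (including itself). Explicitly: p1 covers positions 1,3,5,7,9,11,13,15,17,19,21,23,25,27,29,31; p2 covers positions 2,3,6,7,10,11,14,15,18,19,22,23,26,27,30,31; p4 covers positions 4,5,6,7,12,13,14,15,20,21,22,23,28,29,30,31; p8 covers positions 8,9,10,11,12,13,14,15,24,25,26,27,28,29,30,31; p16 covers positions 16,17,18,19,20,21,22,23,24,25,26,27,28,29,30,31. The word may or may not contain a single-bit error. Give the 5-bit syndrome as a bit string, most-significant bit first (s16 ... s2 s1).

01010

s1: b1⊕b3⊕b5⊕b7⊕b9⊕b11⊕b13⊕b15⊕b17⊕b19⊕b21⊕b23⊕b25⊕b27⊕b29⊕b31 = 1⊕1⊕1⊕0⊕1⊕1⊕1⊕0⊕0⊕0⊕0⊕1⊕1⊕0⊕0⊕0 = 0
s2: b2⊕b3⊕b6⊕b7⊕b10⊕b11⊕b14⊕b15⊕b18⊕b19⊕b22⊕b23⊕b26⊕b27⊕b30⊕b31 = 1⊕1⊕1⊕0⊕0⊕1⊕1⊕0⊕1⊕0⊕1⊕1⊕1⊕0⊕0⊕0 = 1
s4: b4⊕b5⊕b6⊕b7⊕b12⊕b13⊕b14⊕b15⊕b20⊕b21⊕b22⊕b23⊕b28⊕b29⊕b30⊕b31 = 0⊕1⊕1⊕0⊕1⊕1⊕1⊕0⊕0⊕0⊕1⊕1⊕1⊕0⊕0⊕0 = 0
s8: b8⊕b9⊕b10⊕b11⊕b12⊕b13⊕b14⊕b15⊕b24⊕b25⊕b26⊕b27⊕b28⊕b29⊕b30⊕b31 = 1⊕1⊕0⊕1⊕1⊕1⊕1⊕0⊕0⊕1⊕1⊕0⊕1⊕0⊕0⊕0 = 1
s16: b16⊕b17⊕b18⊕b19⊕b20⊕b21⊕b22⊕b23⊕b24⊕b25⊕b26⊕b27⊕b28⊕b29⊕b30⊕b31 = 0⊕0⊕1⊕0⊕0⊕0⊕1⊕1⊕0⊕1⊕1⊕0⊕1⊕0⊕0⊕0 = 0
Syndrome (s16...s1) = 01010 → position 10.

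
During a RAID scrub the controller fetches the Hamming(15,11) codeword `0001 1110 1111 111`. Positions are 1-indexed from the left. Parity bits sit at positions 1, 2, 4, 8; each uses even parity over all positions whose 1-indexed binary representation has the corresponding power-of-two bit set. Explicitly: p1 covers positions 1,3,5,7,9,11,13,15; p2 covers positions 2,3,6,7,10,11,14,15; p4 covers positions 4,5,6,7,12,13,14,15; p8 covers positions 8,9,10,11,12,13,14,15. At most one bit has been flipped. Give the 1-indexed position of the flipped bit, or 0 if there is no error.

s1: b1⊕b3⊕b5⊕b7⊕b9⊕b11⊕b13⊕b15 = 0⊕0⊕1⊕1⊕1⊕1⊕1⊕1 = 0
s2: b2⊕b3⊕b6⊕b7⊕b10⊕b11⊕b14⊕b15 = 0⊕0⊕1⊕1⊕1⊕1⊕1⊕1 = 0
s4: b4⊕b5⊕b6⊕b7⊕b12⊕b13⊕b14⊕b15 = 1⊕1⊕1⊕1⊕1⊕1⊕1⊕1 = 0
s8: b8⊕b9⊕b10⊕b11⊕b12⊕b13⊕b14⊕b15 = 0⊕1⊕1⊕1⊕1⊕1⊕1⊕1 = 1
Syndrome (s8...s1) = 1000 → position 8.

8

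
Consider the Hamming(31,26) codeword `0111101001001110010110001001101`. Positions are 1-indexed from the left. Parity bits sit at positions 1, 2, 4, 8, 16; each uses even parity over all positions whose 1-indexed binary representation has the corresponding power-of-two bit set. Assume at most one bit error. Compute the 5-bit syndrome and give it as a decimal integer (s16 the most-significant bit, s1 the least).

21

s1: b1⊕b3⊕b5⊕b7⊕b9⊕b11⊕b13⊕b15⊕b17⊕b19⊕b21⊕b23⊕b25⊕b27⊕b29⊕b31 = 0⊕1⊕1⊕1⊕0⊕0⊕1⊕1⊕0⊕0⊕1⊕0⊕1⊕0⊕1⊕1 = 1
s2: b2⊕b3⊕b6⊕b7⊕b10⊕b11⊕b14⊕b15⊕b18⊕b19⊕b22⊕b23⊕b26⊕b27⊕b30⊕b31 = 1⊕1⊕0⊕1⊕1⊕0⊕1⊕1⊕1⊕0⊕0⊕0⊕0⊕0⊕0⊕1 = 0
s4: b4⊕b5⊕b6⊕b7⊕b12⊕b13⊕b14⊕b15⊕b20⊕b21⊕b22⊕b23⊕b28⊕b29⊕b30⊕b31 = 1⊕1⊕0⊕1⊕0⊕1⊕1⊕1⊕1⊕1⊕0⊕0⊕1⊕1⊕0⊕1 = 1
s8: b8⊕b9⊕b10⊕b11⊕b12⊕b13⊕b14⊕b15⊕b24⊕b25⊕b26⊕b27⊕b28⊕b29⊕b30⊕b31 = 0⊕0⊕1⊕0⊕0⊕1⊕1⊕1⊕0⊕1⊕0⊕0⊕1⊕1⊕0⊕1 = 0
s16: b16⊕b17⊕b18⊕b19⊕b20⊕b21⊕b22⊕b23⊕b24⊕b25⊕b26⊕b27⊕b28⊕b29⊕b30⊕b31 = 0⊕0⊕1⊕0⊕1⊕1⊕0⊕0⊕0⊕1⊕0⊕0⊕1⊕1⊕0⊕1 = 1
Syndrome (s16...s1) = 10101 → position 21.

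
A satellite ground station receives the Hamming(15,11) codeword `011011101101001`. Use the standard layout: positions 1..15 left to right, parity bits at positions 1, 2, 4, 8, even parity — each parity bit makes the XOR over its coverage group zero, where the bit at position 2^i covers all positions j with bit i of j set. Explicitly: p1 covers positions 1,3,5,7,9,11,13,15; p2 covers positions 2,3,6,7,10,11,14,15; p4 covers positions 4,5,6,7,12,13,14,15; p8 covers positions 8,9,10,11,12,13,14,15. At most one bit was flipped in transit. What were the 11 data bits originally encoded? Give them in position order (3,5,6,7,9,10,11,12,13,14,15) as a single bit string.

10111101001

s1: b1⊕b3⊕b5⊕b7⊕b9⊕b11⊕b13⊕b15 = 0⊕1⊕1⊕1⊕1⊕0⊕0⊕1 = 1
s2: b2⊕b3⊕b6⊕b7⊕b10⊕b11⊕b14⊕b15 = 1⊕1⊕1⊕1⊕1⊕0⊕0⊕1 = 0
s4: b4⊕b5⊕b6⊕b7⊕b12⊕b13⊕b14⊕b15 = 0⊕1⊕1⊕1⊕1⊕0⊕0⊕1 = 1
s8: b8⊕b9⊕b10⊕b11⊕b12⊕b13⊕b14⊕b15 = 0⊕1⊕1⊕0⊕1⊕0⊕0⊕1 = 0
Syndrome (s8...s1) = 0101 → position 5.
Flip bit 5: corrected codeword = 011001101101001
Data bits at positions 3,5,6,7,9,10,11,12,13,14,15: 10111101001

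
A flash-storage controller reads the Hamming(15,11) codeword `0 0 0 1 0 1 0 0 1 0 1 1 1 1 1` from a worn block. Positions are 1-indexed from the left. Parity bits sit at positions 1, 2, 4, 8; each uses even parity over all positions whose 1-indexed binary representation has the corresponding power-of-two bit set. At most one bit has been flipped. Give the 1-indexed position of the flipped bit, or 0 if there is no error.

s1: b1⊕b3⊕b5⊕b7⊕b9⊕b11⊕b13⊕b15 = 0⊕0⊕0⊕0⊕1⊕1⊕1⊕1 = 0
s2: b2⊕b3⊕b6⊕b7⊕b10⊕b11⊕b14⊕b15 = 0⊕0⊕1⊕0⊕0⊕1⊕1⊕1 = 0
s4: b4⊕b5⊕b6⊕b7⊕b12⊕b13⊕b14⊕b15 = 1⊕0⊕1⊕0⊕1⊕1⊕1⊕1 = 0
s8: b8⊕b9⊕b10⊕b11⊕b12⊕b13⊕b14⊕b15 = 0⊕1⊕0⊕1⊕1⊕1⊕1⊕1 = 0
Syndrome (s8...s1) = 0000 → position 0 (no error).

0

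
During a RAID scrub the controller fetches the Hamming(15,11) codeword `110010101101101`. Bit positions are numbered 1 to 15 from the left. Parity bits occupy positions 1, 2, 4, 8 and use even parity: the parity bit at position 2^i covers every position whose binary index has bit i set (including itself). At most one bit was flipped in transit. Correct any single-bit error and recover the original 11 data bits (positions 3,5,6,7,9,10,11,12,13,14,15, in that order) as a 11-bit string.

01011100101

s1: b1⊕b3⊕b5⊕b7⊕b9⊕b11⊕b13⊕b15 = 1⊕0⊕1⊕1⊕1⊕0⊕1⊕1 = 0
s2: b2⊕b3⊕b6⊕b7⊕b10⊕b11⊕b14⊕b15 = 1⊕0⊕0⊕1⊕1⊕0⊕0⊕1 = 0
s4: b4⊕b5⊕b6⊕b7⊕b12⊕b13⊕b14⊕b15 = 0⊕1⊕0⊕1⊕1⊕1⊕0⊕1 = 1
s8: b8⊕b9⊕b10⊕b11⊕b12⊕b13⊕b14⊕b15 = 0⊕1⊕1⊕0⊕1⊕1⊕0⊕1 = 1
Syndrome (s8...s1) = 1100 → position 12.
Flip bit 12: corrected codeword = 110010101100101
Data bits at positions 3,5,6,7,9,10,11,12,13,14,15: 01011100101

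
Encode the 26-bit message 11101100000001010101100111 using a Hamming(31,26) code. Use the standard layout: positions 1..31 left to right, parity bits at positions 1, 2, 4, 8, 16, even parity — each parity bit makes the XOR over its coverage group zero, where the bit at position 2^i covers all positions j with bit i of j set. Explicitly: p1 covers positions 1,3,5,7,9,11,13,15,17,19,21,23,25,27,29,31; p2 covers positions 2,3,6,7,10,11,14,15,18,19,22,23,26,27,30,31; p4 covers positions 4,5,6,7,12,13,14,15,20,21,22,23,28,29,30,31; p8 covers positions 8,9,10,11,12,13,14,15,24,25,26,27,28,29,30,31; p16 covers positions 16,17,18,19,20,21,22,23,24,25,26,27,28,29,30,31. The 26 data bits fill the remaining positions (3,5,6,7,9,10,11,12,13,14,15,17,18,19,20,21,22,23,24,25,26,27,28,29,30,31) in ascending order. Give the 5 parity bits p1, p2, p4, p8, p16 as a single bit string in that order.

Place data bits at non-power-of-two positions: b3=1, b5=1, b6=1, b7=0, b9=1, b10=1, b11=0, b12=0, b13=0, b14=0, b15=0, b17=0, b18=0, b19=1, b20=0, b21=1, b22=0, b23=1, b24=0, b25=1, b26=1, b27=0, b28=0, b29=1, b30=1, b31=1.
p1 = XOR of data positions {3,5,7,9,11,13,15,17,19,21,23,25,27,29,31} = 1⊕1⊕0⊕1⊕0⊕0⊕0⊕0⊕1⊕1⊕1⊕1⊕0⊕1⊕1 = 1
p2 = XOR of data positions {3,6,7,10,11,14,15,18,19,22,23,26,27,30,31} = 1⊕1⊕0⊕1⊕0⊕0⊕0⊕0⊕1⊕0⊕1⊕1⊕0⊕1⊕1 = 0
p4 = XOR of data positions {5,6,7,12,13,14,15,20,21,22,23,28,29,30,31} = 1⊕1⊕0⊕0⊕0⊕0⊕0⊕0⊕1⊕0⊕1⊕0⊕1⊕1⊕1 = 1
p8 = XOR of data positions {9,10,11,12,13,14,15,24,25,26,27,28,29,30,31} = 1⊕1⊕0⊕0⊕0⊕0⊕0⊕0⊕1⊕1⊕0⊕0⊕1⊕1⊕1 = 1
p16 = XOR of data positions {17,18,19,20,21,22,23,24,25,26,27,28,29,30,31} = 0⊕0⊕1⊕0⊕1⊕0⊕1⊕0⊕1⊕1⊕0⊕0⊕1⊕1⊕1 = 0
Parity bits p1,p2,p4,p8,p16 = 10110

10110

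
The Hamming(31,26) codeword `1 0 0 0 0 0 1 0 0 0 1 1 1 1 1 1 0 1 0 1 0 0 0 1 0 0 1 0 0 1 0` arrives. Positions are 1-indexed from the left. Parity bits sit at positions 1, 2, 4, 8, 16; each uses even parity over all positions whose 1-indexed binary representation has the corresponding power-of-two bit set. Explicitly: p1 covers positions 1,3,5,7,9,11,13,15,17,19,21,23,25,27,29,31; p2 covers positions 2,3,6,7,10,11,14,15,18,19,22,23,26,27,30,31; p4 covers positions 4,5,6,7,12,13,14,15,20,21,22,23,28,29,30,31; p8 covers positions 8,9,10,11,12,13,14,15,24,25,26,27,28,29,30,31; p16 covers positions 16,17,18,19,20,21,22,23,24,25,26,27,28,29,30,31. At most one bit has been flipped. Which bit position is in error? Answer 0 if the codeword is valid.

6

s1: b1⊕b3⊕b5⊕b7⊕b9⊕b11⊕b13⊕b15⊕b17⊕b19⊕b21⊕b23⊕b25⊕b27⊕b29⊕b31 = 1⊕0⊕0⊕1⊕0⊕1⊕1⊕1⊕0⊕0⊕0⊕0⊕0⊕1⊕0⊕0 = 0
s2: b2⊕b3⊕b6⊕b7⊕b10⊕b11⊕b14⊕b15⊕b18⊕b19⊕b22⊕b23⊕b26⊕b27⊕b30⊕b31 = 0⊕0⊕0⊕1⊕0⊕1⊕1⊕1⊕1⊕0⊕0⊕0⊕0⊕1⊕1⊕0 = 1
s4: b4⊕b5⊕b6⊕b7⊕b12⊕b13⊕b14⊕b15⊕b20⊕b21⊕b22⊕b23⊕b28⊕b29⊕b30⊕b31 = 0⊕0⊕0⊕1⊕1⊕1⊕1⊕1⊕1⊕0⊕0⊕0⊕0⊕0⊕1⊕0 = 1
s8: b8⊕b9⊕b10⊕b11⊕b12⊕b13⊕b14⊕b15⊕b24⊕b25⊕b26⊕b27⊕b28⊕b29⊕b30⊕b31 = 0⊕0⊕0⊕1⊕1⊕1⊕1⊕1⊕1⊕0⊕0⊕1⊕0⊕0⊕1⊕0 = 0
s16: b16⊕b17⊕b18⊕b19⊕b20⊕b21⊕b22⊕b23⊕b24⊕b25⊕b26⊕b27⊕b28⊕b29⊕b30⊕b31 = 1⊕0⊕1⊕0⊕1⊕0⊕0⊕0⊕1⊕0⊕0⊕1⊕0⊕0⊕1⊕0 = 0
Syndrome (s16...s1) = 00110 → position 6.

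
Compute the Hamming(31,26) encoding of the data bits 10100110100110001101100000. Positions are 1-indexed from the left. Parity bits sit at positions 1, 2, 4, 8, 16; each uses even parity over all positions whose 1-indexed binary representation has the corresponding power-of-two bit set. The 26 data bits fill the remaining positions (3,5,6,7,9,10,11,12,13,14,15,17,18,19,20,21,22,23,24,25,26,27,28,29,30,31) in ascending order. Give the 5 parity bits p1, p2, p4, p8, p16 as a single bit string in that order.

Place data bits at non-power-of-two positions: b3=1, b5=0, b6=1, b7=0, b9=0, b10=1, b11=1, b12=0, b13=1, b14=0, b15=0, b17=1, b18=1, b19=0, b20=0, b21=0, b22=1, b23=1, b24=0, b25=1, b26=1, b27=0, b28=0, b29=0, b30=0, b31=0.
p1 = XOR of data positions {3,5,7,9,11,13,15,17,19,21,23,25,27,29,31} = 1⊕0⊕0⊕0⊕1⊕1⊕0⊕1⊕0⊕0⊕1⊕1⊕0⊕0⊕0 = 0
p2 = XOR of data positions {3,6,7,10,11,14,15,18,19,22,23,26,27,30,31} = 1⊕1⊕0⊕1⊕1⊕0⊕0⊕1⊕0⊕1⊕1⊕1⊕0⊕0⊕0 = 0
p4 = XOR of data positions {5,6,7,12,13,14,15,20,21,22,23,28,29,30,31} = 0⊕1⊕0⊕0⊕1⊕0⊕0⊕0⊕0⊕1⊕1⊕0⊕0⊕0⊕0 = 0
p8 = XOR of data positions {9,10,11,12,13,14,15,24,25,26,27,28,29,30,31} = 0⊕1⊕1⊕0⊕1⊕0⊕0⊕0⊕1⊕1⊕0⊕0⊕0⊕0⊕0 = 1
p16 = XOR of data positions {17,18,19,20,21,22,23,24,25,26,27,28,29,30,31} = 1⊕1⊕0⊕0⊕0⊕1⊕1⊕0⊕1⊕1⊕0⊕0⊕0⊕0⊕0 = 0
Parity bits p1,p2,p4,p8,p16 = 00010

00010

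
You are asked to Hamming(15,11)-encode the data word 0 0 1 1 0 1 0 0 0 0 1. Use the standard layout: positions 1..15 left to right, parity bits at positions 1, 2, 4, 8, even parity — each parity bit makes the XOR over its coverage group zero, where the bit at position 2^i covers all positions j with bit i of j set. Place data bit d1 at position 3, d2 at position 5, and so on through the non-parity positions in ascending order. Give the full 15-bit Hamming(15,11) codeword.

000101100100001

Place data bits at non-power-of-two positions: b3=0, b5=0, b6=1, b7=1, b9=0, b10=1, b11=0, b12=0, b13=0, b14=0, b15=1.
p1 = XOR of data positions {3,5,7,9,11,13,15} = 0⊕0⊕1⊕0⊕0⊕0⊕1 = 0
p2 = XOR of data positions {3,6,7,10,11,14,15} = 0⊕1⊕1⊕1⊕0⊕0⊕1 = 0
p4 = XOR of data positions {5,6,7,12,13,14,15} = 0⊕1⊕1⊕0⊕0⊕0⊕1 = 1
p8 = XOR of data positions {9,10,11,12,13,14,15} = 0⊕1⊕0⊕0⊕0⊕0⊕1 = 0
Codeword b1..b15 = 000101100100001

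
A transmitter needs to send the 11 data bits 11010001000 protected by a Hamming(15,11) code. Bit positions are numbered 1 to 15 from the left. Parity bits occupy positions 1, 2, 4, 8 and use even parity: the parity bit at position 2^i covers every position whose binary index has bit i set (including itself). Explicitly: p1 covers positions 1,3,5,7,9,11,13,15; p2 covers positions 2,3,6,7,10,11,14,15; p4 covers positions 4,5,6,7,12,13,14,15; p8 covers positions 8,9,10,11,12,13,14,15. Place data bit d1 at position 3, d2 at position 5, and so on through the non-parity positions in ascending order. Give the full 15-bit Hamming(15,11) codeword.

101110110001000

Place data bits at non-power-of-two positions: b3=1, b5=1, b6=0, b7=1, b9=0, b10=0, b11=0, b12=1, b13=0, b14=0, b15=0.
p1 = XOR of data positions {3,5,7,9,11,13,15} = 1⊕1⊕1⊕0⊕0⊕0⊕0 = 1
p2 = XOR of data positions {3,6,7,10,11,14,15} = 1⊕0⊕1⊕0⊕0⊕0⊕0 = 0
p4 = XOR of data positions {5,6,7,12,13,14,15} = 1⊕0⊕1⊕1⊕0⊕0⊕0 = 1
p8 = XOR of data positions {9,10,11,12,13,14,15} = 0⊕0⊕0⊕1⊕0⊕0⊕0 = 1
Codeword b1..b15 = 101110110001000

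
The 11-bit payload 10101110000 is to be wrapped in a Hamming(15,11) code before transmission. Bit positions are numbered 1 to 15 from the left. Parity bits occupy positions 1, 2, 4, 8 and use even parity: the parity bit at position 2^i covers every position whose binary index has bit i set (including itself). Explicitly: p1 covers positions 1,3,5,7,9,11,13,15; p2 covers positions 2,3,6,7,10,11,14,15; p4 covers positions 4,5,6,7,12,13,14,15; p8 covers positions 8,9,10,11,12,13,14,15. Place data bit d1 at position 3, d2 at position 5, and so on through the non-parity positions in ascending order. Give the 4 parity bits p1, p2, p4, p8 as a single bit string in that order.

Place data bits at non-power-of-two positions: b3=1, b5=0, b6=1, b7=0, b9=1, b10=1, b11=1, b12=0, b13=0, b14=0, b15=0.
p1 = XOR of data positions {3,5,7,9,11,13,15} = 1⊕0⊕0⊕1⊕1⊕0⊕0 = 1
p2 = XOR of data positions {3,6,7,10,11,14,15} = 1⊕1⊕0⊕1⊕1⊕0⊕0 = 0
p4 = XOR of data positions {5,6,7,12,13,14,15} = 0⊕1⊕0⊕0⊕0⊕0⊕0 = 1
p8 = XOR of data positions {9,10,11,12,13,14,15} = 1⊕1⊕1⊕0⊕0⊕0⊕0 = 1
Parity bits p1,p2,p4,p8 = 1011

1011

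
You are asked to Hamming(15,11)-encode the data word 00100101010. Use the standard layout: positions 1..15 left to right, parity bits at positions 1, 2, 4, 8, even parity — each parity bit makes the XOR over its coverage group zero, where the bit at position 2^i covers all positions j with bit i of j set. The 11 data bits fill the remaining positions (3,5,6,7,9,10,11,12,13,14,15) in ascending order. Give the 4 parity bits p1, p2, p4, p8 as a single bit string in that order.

Place data bits at non-power-of-two positions: b3=0, b5=0, b6=1, b7=0, b9=0, b10=1, b11=0, b12=1, b13=0, b14=1, b15=0.
p1 = XOR of data positions {3,5,7,9,11,13,15} = 0⊕0⊕0⊕0⊕0⊕0⊕0 = 0
p2 = XOR of data positions {3,6,7,10,11,14,15} = 0⊕1⊕0⊕1⊕0⊕1⊕0 = 1
p4 = XOR of data positions {5,6,7,12,13,14,15} = 0⊕1⊕0⊕1⊕0⊕1⊕0 = 1
p8 = XOR of data positions {9,10,11,12,13,14,15} = 0⊕1⊕0⊕1⊕0⊕1⊕0 = 1
Parity bits p1,p2,p4,p8 = 0111

0111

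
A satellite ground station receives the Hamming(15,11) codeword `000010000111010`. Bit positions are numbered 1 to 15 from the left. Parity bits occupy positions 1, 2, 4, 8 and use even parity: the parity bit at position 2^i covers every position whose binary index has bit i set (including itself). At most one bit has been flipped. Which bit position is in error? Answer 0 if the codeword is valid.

s1: b1⊕b3⊕b5⊕b7⊕b9⊕b11⊕b13⊕b15 = 0⊕0⊕1⊕0⊕0⊕1⊕0⊕0 = 0
s2: b2⊕b3⊕b6⊕b7⊕b10⊕b11⊕b14⊕b15 = 0⊕0⊕0⊕0⊕1⊕1⊕1⊕0 = 1
s4: b4⊕b5⊕b6⊕b7⊕b12⊕b13⊕b14⊕b15 = 0⊕1⊕0⊕0⊕1⊕0⊕1⊕0 = 1
s8: b8⊕b9⊕b10⊕b11⊕b12⊕b13⊕b14⊕b15 = 0⊕0⊕1⊕1⊕1⊕0⊕1⊕0 = 0
Syndrome (s8...s1) = 0110 → position 6.

6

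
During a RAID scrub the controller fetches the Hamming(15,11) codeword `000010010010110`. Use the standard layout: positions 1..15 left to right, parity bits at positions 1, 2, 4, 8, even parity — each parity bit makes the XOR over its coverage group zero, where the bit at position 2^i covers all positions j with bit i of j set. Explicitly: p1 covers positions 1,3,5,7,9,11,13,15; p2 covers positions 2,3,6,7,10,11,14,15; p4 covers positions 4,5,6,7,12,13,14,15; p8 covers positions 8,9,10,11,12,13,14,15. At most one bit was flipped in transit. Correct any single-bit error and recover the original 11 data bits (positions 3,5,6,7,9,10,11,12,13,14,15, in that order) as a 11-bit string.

s1: b1⊕b3⊕b5⊕b7⊕b9⊕b11⊕b13⊕b15 = 0⊕0⊕1⊕0⊕0⊕1⊕1⊕0 = 1
s2: b2⊕b3⊕b6⊕b7⊕b10⊕b11⊕b14⊕b15 = 0⊕0⊕0⊕0⊕0⊕1⊕1⊕0 = 0
s4: b4⊕b5⊕b6⊕b7⊕b12⊕b13⊕b14⊕b15 = 0⊕1⊕0⊕0⊕0⊕1⊕1⊕0 = 1
s8: b8⊕b9⊕b10⊕b11⊕b12⊕b13⊕b14⊕b15 = 1⊕0⊕0⊕1⊕0⊕1⊕1⊕0 = 0
Syndrome (s8...s1) = 0101 → position 5.
Flip bit 5: corrected codeword = 000000010010110
Data bits at positions 3,5,6,7,9,10,11,12,13,14,15: 00000010110

00000010110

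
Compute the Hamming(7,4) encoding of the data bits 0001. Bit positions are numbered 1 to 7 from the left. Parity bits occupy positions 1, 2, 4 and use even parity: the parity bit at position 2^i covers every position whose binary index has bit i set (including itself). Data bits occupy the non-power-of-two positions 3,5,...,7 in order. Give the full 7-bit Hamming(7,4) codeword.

Place data bits at non-power-of-two positions: b3=0, b5=0, b6=0, b7=1.
p1 = XOR of data positions {3,5,7} = 0⊕0⊕1 = 1
p2 = XOR of data positions {3,6,7} = 0⊕0⊕1 = 1
p4 = XOR of data positions {5,6,7} = 0⊕0⊕1 = 1
Codeword b1..b7 = 1101001

1101001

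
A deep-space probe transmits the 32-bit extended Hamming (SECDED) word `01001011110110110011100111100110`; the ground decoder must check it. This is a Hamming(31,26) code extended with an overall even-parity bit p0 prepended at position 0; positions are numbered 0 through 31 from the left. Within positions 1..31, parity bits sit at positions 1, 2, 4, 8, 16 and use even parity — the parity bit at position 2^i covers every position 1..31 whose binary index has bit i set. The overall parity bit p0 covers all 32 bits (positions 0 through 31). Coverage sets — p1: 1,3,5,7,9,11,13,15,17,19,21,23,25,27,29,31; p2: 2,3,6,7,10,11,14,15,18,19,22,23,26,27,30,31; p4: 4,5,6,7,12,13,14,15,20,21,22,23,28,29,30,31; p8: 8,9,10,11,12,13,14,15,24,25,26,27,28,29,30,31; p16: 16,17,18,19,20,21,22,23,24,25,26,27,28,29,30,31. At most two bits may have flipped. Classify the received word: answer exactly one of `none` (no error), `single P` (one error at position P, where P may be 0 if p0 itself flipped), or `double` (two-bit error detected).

single 25

s1: b1⊕b3⊕b5⊕b7⊕b9⊕b11⊕b13⊕b15⊕b17⊕b19⊕b21⊕b23⊕b25⊕b27⊕b29⊕b31 = 1⊕0⊕0⊕1⊕1⊕1⊕0⊕1⊕0⊕1⊕0⊕1⊕1⊕0⊕1⊕0 = 1
s2: b2⊕b3⊕b6⊕b7⊕b10⊕b11⊕b14⊕b15⊕b18⊕b19⊕b22⊕b23⊕b26⊕b27⊕b30⊕b31 = 0⊕0⊕1⊕1⊕0⊕1⊕1⊕1⊕1⊕1⊕0⊕1⊕1⊕0⊕1⊕0 = 0
s4: b4⊕b5⊕b6⊕b7⊕b12⊕b13⊕b14⊕b15⊕b20⊕b21⊕b22⊕b23⊕b28⊕b29⊕b30⊕b31 = 1⊕0⊕1⊕1⊕1⊕0⊕1⊕1⊕1⊕0⊕0⊕1⊕0⊕1⊕1⊕0 = 0
s8: b8⊕b9⊕b10⊕b11⊕b12⊕b13⊕b14⊕b15⊕b24⊕b25⊕b26⊕b27⊕b28⊕b29⊕b30⊕b31 = 1⊕1⊕0⊕1⊕1⊕0⊕1⊕1⊕1⊕1⊕1⊕0⊕0⊕1⊕1⊕0 = 1
s16: b16⊕b17⊕b18⊕b19⊕b20⊕b21⊕b22⊕b23⊕b24⊕b25⊕b26⊕b27⊕b28⊕b29⊕b30⊕b31 = 0⊕0⊕1⊕1⊕1⊕0⊕0⊕1⊕1⊕1⊕1⊕0⊕0⊕1⊕1⊕0 = 1
Syndrome (s16...s1) = 11001 → position 25.
Overall parity (XOR of all 32 bits, including p0): 0⊕1⊕0⊕0⊕1⊕0⊕1⊕1⊕1⊕1⊕0⊕1⊕1⊕0⊕1⊕1⊕0⊕0⊕1⊕1⊕1⊕0⊕0⊕1⊕1⊕1⊕1⊕0⊕0⊕1⊕1⊕0 = 1
Overall=1, syndrome position=25 → single-bit error at position 25.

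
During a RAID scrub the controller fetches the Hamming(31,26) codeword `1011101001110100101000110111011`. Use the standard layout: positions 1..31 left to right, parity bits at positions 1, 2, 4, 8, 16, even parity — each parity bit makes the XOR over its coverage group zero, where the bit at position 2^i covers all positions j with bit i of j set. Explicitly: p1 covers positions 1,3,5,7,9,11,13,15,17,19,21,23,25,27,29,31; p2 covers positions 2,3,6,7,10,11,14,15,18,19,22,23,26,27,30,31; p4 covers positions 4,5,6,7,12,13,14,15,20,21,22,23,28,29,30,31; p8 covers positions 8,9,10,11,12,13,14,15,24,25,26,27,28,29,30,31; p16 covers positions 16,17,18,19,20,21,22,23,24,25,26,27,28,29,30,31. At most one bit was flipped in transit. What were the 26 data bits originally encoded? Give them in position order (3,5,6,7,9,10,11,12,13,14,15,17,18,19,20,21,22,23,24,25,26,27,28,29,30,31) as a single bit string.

11010111010101001110111011

s1: b1⊕b3⊕b5⊕b7⊕b9⊕b11⊕b13⊕b15⊕b17⊕b19⊕b21⊕b23⊕b25⊕b27⊕b29⊕b31 = 1⊕1⊕1⊕1⊕0⊕1⊕0⊕0⊕1⊕1⊕0⊕1⊕0⊕1⊕0⊕1 = 0
s2: b2⊕b3⊕b6⊕b7⊕b10⊕b11⊕b14⊕b15⊕b18⊕b19⊕b22⊕b23⊕b26⊕b27⊕b30⊕b31 = 0⊕1⊕0⊕1⊕1⊕1⊕1⊕0⊕0⊕1⊕0⊕1⊕1⊕1⊕1⊕1 = 1
s4: b4⊕b5⊕b6⊕b7⊕b12⊕b13⊕b14⊕b15⊕b20⊕b21⊕b22⊕b23⊕b28⊕b29⊕b30⊕b31 = 1⊕1⊕0⊕1⊕1⊕0⊕1⊕0⊕0⊕0⊕0⊕1⊕1⊕0⊕1⊕1 = 1
s8: b8⊕b9⊕b10⊕b11⊕b12⊕b13⊕b14⊕b15⊕b24⊕b25⊕b26⊕b27⊕b28⊕b29⊕b30⊕b31 = 0⊕0⊕1⊕1⊕1⊕0⊕1⊕0⊕1⊕0⊕1⊕1⊕1⊕0⊕1⊕1 = 0
s16: b16⊕b17⊕b18⊕b19⊕b20⊕b21⊕b22⊕b23⊕b24⊕b25⊕b26⊕b27⊕b28⊕b29⊕b30⊕b31 = 0⊕1⊕0⊕1⊕0⊕0⊕0⊕1⊕1⊕0⊕1⊕1⊕1⊕0⊕1⊕1 = 1
Syndrome (s16...s1) = 10110 → position 22.
Flip bit 22: corrected codeword = 1011101001110100101001110111011
Data bits at positions 3,5,6,7,9,10,11,12,13,14,15,17,18,19,20,21,22,23,24,25,26,27,28,29,30,31: 11010111010101001110111011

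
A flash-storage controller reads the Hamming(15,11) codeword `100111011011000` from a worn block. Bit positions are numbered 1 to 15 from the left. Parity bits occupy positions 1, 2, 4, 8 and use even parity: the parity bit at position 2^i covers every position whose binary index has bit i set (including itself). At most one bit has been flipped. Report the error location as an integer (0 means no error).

s1: b1⊕b3⊕b5⊕b7⊕b9⊕b11⊕b13⊕b15 = 1⊕0⊕1⊕0⊕1⊕1⊕0⊕0 = 0
s2: b2⊕b3⊕b6⊕b7⊕b10⊕b11⊕b14⊕b15 = 0⊕0⊕1⊕0⊕0⊕1⊕0⊕0 = 0
s4: b4⊕b5⊕b6⊕b7⊕b12⊕b13⊕b14⊕b15 = 1⊕1⊕1⊕0⊕1⊕0⊕0⊕0 = 0
s8: b8⊕b9⊕b10⊕b11⊕b12⊕b13⊕b14⊕b15 = 1⊕1⊕0⊕1⊕1⊕0⊕0⊕0 = 0
Syndrome (s8...s1) = 0000 → position 0 (no error).

0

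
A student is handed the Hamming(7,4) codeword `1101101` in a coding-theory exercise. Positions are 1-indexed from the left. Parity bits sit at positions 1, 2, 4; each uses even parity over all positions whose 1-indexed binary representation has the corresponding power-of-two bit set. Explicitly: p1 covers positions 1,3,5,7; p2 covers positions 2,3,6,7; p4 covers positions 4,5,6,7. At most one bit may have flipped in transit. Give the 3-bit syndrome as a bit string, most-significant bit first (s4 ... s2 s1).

101

s1: b1⊕b3⊕b5⊕b7 = 1⊕0⊕1⊕1 = 1
s2: b2⊕b3⊕b6⊕b7 = 1⊕0⊕0⊕1 = 0
s4: b4⊕b5⊕b6⊕b7 = 1⊕1⊕0⊕1 = 1
Syndrome (s4...s1) = 101 → position 5.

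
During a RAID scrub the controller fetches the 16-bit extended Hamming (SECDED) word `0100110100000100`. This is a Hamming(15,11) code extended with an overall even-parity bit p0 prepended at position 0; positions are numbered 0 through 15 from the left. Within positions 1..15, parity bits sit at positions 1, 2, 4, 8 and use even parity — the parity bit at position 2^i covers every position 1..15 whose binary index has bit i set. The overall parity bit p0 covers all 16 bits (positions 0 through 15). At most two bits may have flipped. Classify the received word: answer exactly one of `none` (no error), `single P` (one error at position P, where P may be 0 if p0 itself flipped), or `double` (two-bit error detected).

single 10

s1: b1⊕b3⊕b5⊕b7⊕b9⊕b11⊕b13⊕b15 = 1⊕0⊕1⊕1⊕0⊕0⊕1⊕0 = 0
s2: b2⊕b3⊕b6⊕b7⊕b10⊕b11⊕b14⊕b15 = 0⊕0⊕0⊕1⊕0⊕0⊕0⊕0 = 1
s4: b4⊕b5⊕b6⊕b7⊕b12⊕b13⊕b14⊕b15 = 1⊕1⊕0⊕1⊕0⊕1⊕0⊕0 = 0
s8: b8⊕b9⊕b10⊕b11⊕b12⊕b13⊕b14⊕b15 = 0⊕0⊕0⊕0⊕0⊕1⊕0⊕0 = 1
Syndrome (s8...s1) = 1010 → position 10.
Overall parity (XOR of all 16 bits, including p0): 0⊕1⊕0⊕0⊕1⊕1⊕0⊕1⊕0⊕0⊕0⊕0⊕0⊕1⊕0⊕0 = 1
Overall=1, syndrome position=10 → single-bit error at position 10.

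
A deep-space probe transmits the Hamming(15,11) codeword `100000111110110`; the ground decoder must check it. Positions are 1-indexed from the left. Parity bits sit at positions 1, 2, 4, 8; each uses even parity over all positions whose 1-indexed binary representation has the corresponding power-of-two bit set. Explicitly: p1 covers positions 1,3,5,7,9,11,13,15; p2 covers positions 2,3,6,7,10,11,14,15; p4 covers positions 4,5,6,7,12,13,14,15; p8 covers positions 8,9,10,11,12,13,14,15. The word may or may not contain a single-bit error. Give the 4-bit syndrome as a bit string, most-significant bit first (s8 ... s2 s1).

s1: b1⊕b3⊕b5⊕b7⊕b9⊕b11⊕b13⊕b15 = 1⊕0⊕0⊕1⊕1⊕1⊕1⊕0 = 1
s2: b2⊕b3⊕b6⊕b7⊕b10⊕b11⊕b14⊕b15 = 0⊕0⊕0⊕1⊕1⊕1⊕1⊕0 = 0
s4: b4⊕b5⊕b6⊕b7⊕b12⊕b13⊕b14⊕b15 = 0⊕0⊕0⊕1⊕0⊕1⊕1⊕0 = 1
s8: b8⊕b9⊕b10⊕b11⊕b12⊕b13⊕b14⊕b15 = 1⊕1⊕1⊕1⊕0⊕1⊕1⊕0 = 0
Syndrome (s8...s1) = 0101 → position 5.

0101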